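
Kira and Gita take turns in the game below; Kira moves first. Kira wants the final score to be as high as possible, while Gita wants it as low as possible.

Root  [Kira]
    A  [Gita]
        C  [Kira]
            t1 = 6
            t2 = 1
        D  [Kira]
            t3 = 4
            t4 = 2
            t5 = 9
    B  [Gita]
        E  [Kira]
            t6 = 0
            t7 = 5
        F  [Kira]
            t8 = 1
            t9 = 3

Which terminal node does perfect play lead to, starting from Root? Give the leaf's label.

C (Kira): max(6, 1) = 6
D (Kira): max(4, 2, 9) = 9
A (Gita): min(6, 9) = 6
E (Kira): max(0, 5) = 5
F (Kira): max(1, 3) = 3
B (Gita): min(5, 3) = 3
Root (Kira): max(6, 3) = 6
At Root, Kira picks A (highest: 6).
At A, Gita picks C (lowest: 6).
At C, Kira picks t1 (highest: 6).
Terminal value 6.

t1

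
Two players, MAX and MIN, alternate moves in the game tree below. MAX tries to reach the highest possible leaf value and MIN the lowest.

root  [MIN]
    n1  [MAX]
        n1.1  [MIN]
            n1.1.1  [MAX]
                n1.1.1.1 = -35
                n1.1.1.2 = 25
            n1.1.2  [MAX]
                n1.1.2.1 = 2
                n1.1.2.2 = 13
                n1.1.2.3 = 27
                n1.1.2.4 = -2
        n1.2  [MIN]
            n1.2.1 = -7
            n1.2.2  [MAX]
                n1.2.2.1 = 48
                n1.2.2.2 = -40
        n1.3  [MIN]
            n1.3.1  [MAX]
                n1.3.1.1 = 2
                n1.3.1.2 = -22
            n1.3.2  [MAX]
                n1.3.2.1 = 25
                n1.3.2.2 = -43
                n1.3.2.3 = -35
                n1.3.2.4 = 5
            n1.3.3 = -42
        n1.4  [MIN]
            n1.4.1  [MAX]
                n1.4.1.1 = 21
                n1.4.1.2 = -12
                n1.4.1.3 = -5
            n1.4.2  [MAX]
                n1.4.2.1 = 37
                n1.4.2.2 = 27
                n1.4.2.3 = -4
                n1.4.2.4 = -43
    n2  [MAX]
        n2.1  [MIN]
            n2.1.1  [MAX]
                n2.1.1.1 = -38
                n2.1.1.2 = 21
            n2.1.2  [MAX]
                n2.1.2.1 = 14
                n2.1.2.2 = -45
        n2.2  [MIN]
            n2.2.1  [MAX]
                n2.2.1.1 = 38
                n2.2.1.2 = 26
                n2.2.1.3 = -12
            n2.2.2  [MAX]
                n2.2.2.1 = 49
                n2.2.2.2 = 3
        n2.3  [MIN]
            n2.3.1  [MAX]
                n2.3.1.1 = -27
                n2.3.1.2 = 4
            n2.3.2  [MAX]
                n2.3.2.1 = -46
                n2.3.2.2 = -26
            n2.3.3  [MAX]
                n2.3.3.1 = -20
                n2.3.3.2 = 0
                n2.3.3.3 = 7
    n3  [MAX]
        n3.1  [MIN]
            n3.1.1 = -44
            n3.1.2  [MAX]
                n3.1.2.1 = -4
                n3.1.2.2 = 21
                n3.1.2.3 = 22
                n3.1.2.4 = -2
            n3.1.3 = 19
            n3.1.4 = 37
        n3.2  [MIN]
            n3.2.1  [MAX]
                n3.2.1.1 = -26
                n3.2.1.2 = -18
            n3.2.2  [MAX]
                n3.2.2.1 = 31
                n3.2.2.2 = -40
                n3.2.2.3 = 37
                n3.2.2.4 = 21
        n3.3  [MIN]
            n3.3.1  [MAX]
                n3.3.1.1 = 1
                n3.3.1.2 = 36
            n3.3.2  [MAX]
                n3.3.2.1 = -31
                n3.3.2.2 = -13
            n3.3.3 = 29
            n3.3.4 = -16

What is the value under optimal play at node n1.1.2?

27

n1.1.2 (MAX): max(2, 13, 27, -2) = 27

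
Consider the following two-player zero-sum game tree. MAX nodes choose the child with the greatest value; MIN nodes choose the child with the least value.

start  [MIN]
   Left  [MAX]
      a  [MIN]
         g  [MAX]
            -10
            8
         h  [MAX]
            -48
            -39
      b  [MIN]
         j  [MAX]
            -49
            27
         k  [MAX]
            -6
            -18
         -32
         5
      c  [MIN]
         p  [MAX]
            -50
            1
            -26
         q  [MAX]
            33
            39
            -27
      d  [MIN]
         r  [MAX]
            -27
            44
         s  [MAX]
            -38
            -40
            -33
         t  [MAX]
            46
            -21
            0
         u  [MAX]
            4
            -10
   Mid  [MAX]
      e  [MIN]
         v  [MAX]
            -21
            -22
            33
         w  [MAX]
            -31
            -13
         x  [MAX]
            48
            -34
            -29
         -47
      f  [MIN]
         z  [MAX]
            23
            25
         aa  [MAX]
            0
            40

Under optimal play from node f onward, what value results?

25

z (MAX): max(23, 25) = 25
aa (MAX): max(0, 40) = 40
f (MIN): min(25, 40) = 25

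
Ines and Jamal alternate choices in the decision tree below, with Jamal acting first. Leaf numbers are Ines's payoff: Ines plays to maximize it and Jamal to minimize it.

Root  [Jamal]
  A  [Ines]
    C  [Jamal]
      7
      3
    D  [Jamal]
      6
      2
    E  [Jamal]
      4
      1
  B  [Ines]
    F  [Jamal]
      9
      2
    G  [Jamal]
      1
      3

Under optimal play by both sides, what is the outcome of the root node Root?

C (Jamal): min(7, 3) = 3
D (Jamal): min(6, 2) = 2
E (Jamal): min(4, 1) = 1
A (Ines): max(3, 2, 1) = 3
F (Jamal): min(9, 2) = 2
G (Jamal): min(1, 3) = 1
B (Ines): max(2, 1) = 2
Root (Jamal): min(3, 2) = 2

2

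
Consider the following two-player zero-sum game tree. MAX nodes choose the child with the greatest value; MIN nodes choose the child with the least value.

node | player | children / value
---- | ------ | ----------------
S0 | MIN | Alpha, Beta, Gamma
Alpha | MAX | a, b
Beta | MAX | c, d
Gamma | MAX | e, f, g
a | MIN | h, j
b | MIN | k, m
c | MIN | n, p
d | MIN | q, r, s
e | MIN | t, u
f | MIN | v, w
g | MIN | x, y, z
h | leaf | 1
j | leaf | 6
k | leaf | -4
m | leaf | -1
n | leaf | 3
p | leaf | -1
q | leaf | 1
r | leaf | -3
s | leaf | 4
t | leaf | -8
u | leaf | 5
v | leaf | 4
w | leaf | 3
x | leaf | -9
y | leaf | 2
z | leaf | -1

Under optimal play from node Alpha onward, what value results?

1

a (MIN): min(1, 6) = 1
b (MIN): min(-4, -1) = -4
Alpha (MAX): max(1, -4) = 1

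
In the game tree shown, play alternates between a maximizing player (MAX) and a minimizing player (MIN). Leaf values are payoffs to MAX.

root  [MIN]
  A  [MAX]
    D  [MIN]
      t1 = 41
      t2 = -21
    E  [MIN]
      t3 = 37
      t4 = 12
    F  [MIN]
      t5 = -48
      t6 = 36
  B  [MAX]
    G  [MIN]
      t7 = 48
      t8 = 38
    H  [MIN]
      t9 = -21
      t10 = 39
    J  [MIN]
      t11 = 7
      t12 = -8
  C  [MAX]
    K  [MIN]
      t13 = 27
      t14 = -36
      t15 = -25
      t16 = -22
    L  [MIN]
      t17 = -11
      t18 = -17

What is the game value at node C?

K (MIN): min(27, -36, -25, -22) = -36
L (MIN): min(-11, -17) = -17
C (MAX): max(-36, -17) = -17

-17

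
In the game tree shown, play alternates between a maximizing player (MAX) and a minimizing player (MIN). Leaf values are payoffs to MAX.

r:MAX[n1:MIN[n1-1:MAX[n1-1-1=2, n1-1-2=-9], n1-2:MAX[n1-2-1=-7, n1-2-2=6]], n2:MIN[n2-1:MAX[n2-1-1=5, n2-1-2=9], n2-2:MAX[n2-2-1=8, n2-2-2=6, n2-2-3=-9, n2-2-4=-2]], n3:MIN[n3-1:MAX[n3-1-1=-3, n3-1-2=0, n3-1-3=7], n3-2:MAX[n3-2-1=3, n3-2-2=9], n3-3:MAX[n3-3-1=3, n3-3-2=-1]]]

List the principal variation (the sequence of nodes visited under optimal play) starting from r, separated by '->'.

n1-1 (MAX): max(2, -9) = 2
n1-2 (MAX): max(-7, 6) = 6
n1 (MIN): min(2, 6) = 2
n2-1 (MAX): max(5, 9) = 9
n2-2 (MAX): max(8, 6, -9, -2) = 8
n2 (MIN): min(9, 8) = 8
n3-1 (MAX): max(-3, 0, 7) = 7
n3-2 (MAX): max(3, 9) = 9
n3-3 (MAX): max(3, -1) = 3
n3 (MIN): min(7, 9, 3) = 3
r (MAX): max(2, 8, 3) = 8
At r, MAX picks n2 (highest: 8).
At n2, MIN picks n2-2 (lowest: 8).
At n2-2, MAX picks n2-2-1 (highest: 8).
Terminal value 8.

r -> n2 -> n2-2 -> n2-2-1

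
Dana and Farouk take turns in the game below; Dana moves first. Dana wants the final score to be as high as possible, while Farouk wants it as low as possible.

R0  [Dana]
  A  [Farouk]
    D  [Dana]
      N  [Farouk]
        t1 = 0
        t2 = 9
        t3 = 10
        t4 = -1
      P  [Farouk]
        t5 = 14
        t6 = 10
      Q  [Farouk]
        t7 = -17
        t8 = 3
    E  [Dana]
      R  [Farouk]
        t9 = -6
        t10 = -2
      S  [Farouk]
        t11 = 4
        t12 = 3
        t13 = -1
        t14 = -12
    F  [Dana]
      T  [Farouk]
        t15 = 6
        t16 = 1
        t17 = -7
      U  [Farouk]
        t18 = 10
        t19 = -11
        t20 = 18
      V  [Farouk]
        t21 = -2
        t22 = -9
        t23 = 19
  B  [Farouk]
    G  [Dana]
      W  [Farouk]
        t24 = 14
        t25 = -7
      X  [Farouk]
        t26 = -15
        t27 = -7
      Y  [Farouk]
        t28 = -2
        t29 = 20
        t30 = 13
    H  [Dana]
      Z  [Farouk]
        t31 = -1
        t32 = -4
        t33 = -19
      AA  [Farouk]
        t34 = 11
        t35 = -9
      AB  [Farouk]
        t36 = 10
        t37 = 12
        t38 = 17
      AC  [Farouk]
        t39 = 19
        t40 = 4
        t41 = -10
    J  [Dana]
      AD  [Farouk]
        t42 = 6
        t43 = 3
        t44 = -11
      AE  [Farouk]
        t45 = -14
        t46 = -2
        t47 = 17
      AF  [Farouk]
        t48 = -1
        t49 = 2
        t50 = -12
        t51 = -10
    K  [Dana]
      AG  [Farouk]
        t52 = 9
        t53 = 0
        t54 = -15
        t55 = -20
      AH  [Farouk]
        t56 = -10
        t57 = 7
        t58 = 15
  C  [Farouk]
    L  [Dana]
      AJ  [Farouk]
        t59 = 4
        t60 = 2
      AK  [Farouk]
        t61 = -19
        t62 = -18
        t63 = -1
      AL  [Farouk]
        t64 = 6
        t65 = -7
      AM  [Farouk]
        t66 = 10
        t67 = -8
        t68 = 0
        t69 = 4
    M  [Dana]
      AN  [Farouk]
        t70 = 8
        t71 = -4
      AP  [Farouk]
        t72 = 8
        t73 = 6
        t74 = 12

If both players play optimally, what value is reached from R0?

2

N (Farouk): min(0, 9, 10, -1) = -1
P (Farouk): min(14, 10) = 10
Q (Farouk): min(-17, 3) = -17
D (Dana): max(-1, 10, -17) = 10
R (Farouk): min(-6, -2) = -6
S (Farouk): min(4, 3, -1, -12) = -12
E (Dana): max(-6, -12) = -6
T (Farouk): min(6, 1, -7) = -7
U (Farouk): min(10, -11, 18) = -11
V (Farouk): min(-2, -9, 19) = -9
F (Dana): max(-7, -11, -9) = -7
A (Farouk): min(10, -6, -7) = -7
W (Farouk): min(14, -7) = -7
X (Farouk): min(-15, -7) = -15
Y (Farouk): min(-2, 20, 13) = -2
G (Dana): max(-7, -15, -2) = -2
Z (Farouk): min(-1, -4, -19) = -19
AA (Farouk): min(11, -9) = -9
AB (Farouk): min(10, 12, 17) = 10
AC (Farouk): min(19, 4, -10) = -10
H (Dana): max(-19, -9, 10, -10) = 10
AD (Farouk): min(6, 3, -11) = -11
AE (Farouk): min(-14, -2, 17) = -14
AF (Farouk): min(-1, 2, -12, -10) = -12
J (Dana): max(-11, -14, -12) = -11
AG (Farouk): min(9, 0, -15, -20) = -20
AH (Farouk): min(-10, 7, 15) = -10
K (Dana): max(-20, -10) = -10
B (Farouk): min(-2, 10, -11, -10) = -11
AJ (Farouk): min(4, 2) = 2
AK (Farouk): min(-19, -18, -1) = -19
AL (Farouk): min(6, -7) = -7
AM (Farouk): min(10, -8, 0, 4) = -8
L (Dana): max(2, -19, -7, -8) = 2
AN (Farouk): min(8, -4) = -4
AP (Farouk): min(8, 6, 12) = 6
M (Dana): max(-4, 6) = 6
C (Farouk): min(2, 6) = 2
R0 (Dana): max(-7, -11, 2) = 2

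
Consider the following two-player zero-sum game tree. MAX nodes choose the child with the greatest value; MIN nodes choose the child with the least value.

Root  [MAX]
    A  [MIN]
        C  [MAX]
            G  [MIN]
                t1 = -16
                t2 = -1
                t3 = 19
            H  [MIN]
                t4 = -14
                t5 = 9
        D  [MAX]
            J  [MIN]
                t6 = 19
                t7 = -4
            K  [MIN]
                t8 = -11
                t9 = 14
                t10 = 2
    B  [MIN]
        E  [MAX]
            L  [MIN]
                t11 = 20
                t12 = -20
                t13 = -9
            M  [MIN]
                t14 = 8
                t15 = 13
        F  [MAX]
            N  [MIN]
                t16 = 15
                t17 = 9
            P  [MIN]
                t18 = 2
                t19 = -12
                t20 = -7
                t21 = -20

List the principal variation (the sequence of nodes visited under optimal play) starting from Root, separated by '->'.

Root -> B -> E -> M -> t14

G (MIN): min(-16, -1, 19) = -16
H (MIN): min(-14, 9) = -14
C (MAX): max(-16, -14) = -14
J (MIN): min(19, -4) = -4
K (MIN): min(-11, 14, 2) = -11
D (MAX): max(-4, -11) = -4
A (MIN): min(-14, -4) = -14
L (MIN): min(20, -20, -9) = -20
M (MIN): min(8, 13) = 8
E (MAX): max(-20, 8) = 8
N (MIN): min(15, 9) = 9
P (MIN): min(2, -12, -7, -20) = -20
F (MAX): max(9, -20) = 9
B (MIN): min(8, 9) = 8
Root (MAX): max(-14, 8) = 8
At Root, MAX picks B (highest: 8).
At B, MIN picks E (lowest: 8).
At E, MAX picks M (highest: 8).
At M, MIN picks t14 (lowest: 8).
Terminal value 8.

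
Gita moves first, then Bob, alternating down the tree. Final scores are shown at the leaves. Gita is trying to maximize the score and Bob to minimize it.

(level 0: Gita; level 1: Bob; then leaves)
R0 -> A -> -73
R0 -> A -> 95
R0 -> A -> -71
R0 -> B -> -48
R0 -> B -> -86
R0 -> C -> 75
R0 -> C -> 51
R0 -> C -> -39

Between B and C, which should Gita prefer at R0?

C

B (Bob): min(-48, -86) = -86
C (Bob): min(75, 51, -39) = -39
Gita prefers the higher value; B=-86, C=-39. C is better since -39 > -86.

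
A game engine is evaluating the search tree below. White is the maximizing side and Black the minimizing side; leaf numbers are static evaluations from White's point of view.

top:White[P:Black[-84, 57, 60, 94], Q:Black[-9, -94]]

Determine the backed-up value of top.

P (Black): min(-84, 57, 60, 94) = -84
Q (Black): min(-9, -94) = -94
top (White): max(-84, -94) = -84

-84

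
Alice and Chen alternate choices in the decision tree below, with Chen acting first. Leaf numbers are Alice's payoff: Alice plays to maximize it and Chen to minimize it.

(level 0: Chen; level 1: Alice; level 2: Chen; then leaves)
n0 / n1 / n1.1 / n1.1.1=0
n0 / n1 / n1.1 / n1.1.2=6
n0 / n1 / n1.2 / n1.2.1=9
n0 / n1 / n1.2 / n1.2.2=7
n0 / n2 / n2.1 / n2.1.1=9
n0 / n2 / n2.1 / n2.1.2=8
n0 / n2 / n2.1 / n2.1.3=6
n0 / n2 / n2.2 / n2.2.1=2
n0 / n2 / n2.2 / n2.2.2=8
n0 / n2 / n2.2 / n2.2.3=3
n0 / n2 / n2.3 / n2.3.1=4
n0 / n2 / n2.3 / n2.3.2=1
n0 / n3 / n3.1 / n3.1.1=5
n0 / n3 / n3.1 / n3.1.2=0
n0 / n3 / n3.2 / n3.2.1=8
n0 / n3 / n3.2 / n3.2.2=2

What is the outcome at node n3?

2

n3.1 (Chen): min(5, 0) = 0
n3.2 (Chen): min(8, 2) = 2
n3 (Alice): max(0, 2) = 2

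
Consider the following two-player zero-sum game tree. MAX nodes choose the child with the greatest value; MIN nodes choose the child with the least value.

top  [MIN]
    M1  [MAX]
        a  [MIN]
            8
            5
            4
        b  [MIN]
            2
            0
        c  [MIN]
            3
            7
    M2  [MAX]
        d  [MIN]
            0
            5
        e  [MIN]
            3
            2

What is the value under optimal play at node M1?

4

a (MIN): min(8, 5, 4) = 4
b (MIN): min(2, 0) = 0
c (MIN): min(3, 7) = 3
M1 (MAX): max(4, 0, 3) = 4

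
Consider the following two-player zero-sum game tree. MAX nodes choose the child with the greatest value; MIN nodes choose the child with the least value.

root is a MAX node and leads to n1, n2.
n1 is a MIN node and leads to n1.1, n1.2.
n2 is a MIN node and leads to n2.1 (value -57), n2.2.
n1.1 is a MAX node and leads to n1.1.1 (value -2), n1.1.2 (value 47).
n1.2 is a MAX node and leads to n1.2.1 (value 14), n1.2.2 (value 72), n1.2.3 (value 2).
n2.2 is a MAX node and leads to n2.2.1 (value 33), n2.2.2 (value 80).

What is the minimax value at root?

n1.1 (MAX): max(-2, 47) = 47
n1.2 (MAX): max(14, 72, 2) = 72
n1 (MIN): min(47, 72) = 47
n2.2 (MAX): max(33, 80) = 80
n2 (MIN): min(-57, 80) = -57
root (MAX): max(47, -57) = 47

47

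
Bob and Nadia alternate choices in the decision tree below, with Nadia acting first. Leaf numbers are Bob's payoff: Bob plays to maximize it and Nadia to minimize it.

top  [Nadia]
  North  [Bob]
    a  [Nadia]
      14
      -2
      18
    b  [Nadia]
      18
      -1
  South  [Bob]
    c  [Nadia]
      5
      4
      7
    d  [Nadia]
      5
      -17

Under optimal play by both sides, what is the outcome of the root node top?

a (Nadia): min(14, -2, 18) = -2
b (Nadia): min(18, -1) = -1
North (Bob): max(-2, -1) = -1
c (Nadia): min(5, 4, 7) = 4
d (Nadia): min(5, -17) = -17
South (Bob): max(4, -17) = 4
top (Nadia): min(-1, 4) = -1

-1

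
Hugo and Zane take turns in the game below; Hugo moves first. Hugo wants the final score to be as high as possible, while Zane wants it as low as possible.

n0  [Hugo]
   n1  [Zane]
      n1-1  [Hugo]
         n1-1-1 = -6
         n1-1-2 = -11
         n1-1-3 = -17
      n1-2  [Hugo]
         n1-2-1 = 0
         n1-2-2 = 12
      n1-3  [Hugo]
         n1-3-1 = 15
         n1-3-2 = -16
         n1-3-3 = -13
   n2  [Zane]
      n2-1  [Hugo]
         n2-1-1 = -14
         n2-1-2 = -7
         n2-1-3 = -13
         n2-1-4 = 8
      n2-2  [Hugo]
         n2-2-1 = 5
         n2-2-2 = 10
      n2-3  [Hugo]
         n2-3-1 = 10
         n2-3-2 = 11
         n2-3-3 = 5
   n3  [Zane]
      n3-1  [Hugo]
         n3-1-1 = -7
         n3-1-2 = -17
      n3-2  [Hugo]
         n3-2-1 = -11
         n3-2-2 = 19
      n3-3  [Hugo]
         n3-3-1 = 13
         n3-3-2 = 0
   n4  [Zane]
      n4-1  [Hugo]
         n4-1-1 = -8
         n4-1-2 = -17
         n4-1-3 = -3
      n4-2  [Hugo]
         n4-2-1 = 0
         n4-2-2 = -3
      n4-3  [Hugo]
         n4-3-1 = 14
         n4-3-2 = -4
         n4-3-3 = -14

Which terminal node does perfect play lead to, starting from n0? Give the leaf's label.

n2-1-4

n1-1 (Hugo): max(-6, -11, -17) = -6
n1-2 (Hugo): max(0, 12) = 12
n1-3 (Hugo): max(15, -16, -13) = 15
n1 (Zane): min(-6, 12, 15) = -6
n2-1 (Hugo): max(-14, -7, -13, 8) = 8
n2-2 (Hugo): max(5, 10) = 10
n2-3 (Hugo): max(10, 11, 5) = 11
n2 (Zane): min(8, 10, 11) = 8
n3-1 (Hugo): max(-7, -17) = -7
n3-2 (Hugo): max(-11, 19) = 19
n3-3 (Hugo): max(13, 0) = 13
n3 (Zane): min(-7, 19, 13) = -7
n4-1 (Hugo): max(-8, -17, -3) = -3
n4-2 (Hugo): max(0, -3) = 0
n4-3 (Hugo): max(14, -4, -14) = 14
n4 (Zane): min(-3, 0, 14) = -3
n0 (Hugo): max(-6, 8, -7, -3) = 8
At n0, Hugo picks n2 (highest: 8).
At n2, Zane picks n2-1 (lowest: 8).
At n2-1, Hugo picks n2-1-4 (highest: 8).
Terminal value 8.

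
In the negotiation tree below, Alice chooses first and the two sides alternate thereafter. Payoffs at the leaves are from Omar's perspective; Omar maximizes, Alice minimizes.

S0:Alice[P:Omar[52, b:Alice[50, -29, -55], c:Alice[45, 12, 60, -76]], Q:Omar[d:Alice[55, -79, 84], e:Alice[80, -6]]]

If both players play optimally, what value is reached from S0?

b (Alice): min(50, -29, -55) = -55
c (Alice): min(45, 12, 60, -76) = -76
P (Omar): max(52, -55, -76) = 52
d (Alice): min(55, -79, 84) = -79
e (Alice): min(80, -6) = -6
Q (Omar): max(-79, -6) = -6
S0 (Alice): min(52, -6) = -6

-6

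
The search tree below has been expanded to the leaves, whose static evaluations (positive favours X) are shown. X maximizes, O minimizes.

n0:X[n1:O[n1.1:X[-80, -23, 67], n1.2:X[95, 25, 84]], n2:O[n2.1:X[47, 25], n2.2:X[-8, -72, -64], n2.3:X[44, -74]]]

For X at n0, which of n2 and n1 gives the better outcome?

n2.1 (X): max(47, 25) = 47
n2.2 (X): max(-8, -72, -64) = -8
n2.3 (X): max(44, -74) = 44
n2 (O): min(47, -8, 44) = -8
n1.1 (X): max(-80, -23, 67) = 67
n1.2 (X): max(95, 25, 84) = 95
n1 (O): min(67, 95) = 67
X prefers the higher value; n2=-8, n1=67. n1 is better since 67 > -8.

n1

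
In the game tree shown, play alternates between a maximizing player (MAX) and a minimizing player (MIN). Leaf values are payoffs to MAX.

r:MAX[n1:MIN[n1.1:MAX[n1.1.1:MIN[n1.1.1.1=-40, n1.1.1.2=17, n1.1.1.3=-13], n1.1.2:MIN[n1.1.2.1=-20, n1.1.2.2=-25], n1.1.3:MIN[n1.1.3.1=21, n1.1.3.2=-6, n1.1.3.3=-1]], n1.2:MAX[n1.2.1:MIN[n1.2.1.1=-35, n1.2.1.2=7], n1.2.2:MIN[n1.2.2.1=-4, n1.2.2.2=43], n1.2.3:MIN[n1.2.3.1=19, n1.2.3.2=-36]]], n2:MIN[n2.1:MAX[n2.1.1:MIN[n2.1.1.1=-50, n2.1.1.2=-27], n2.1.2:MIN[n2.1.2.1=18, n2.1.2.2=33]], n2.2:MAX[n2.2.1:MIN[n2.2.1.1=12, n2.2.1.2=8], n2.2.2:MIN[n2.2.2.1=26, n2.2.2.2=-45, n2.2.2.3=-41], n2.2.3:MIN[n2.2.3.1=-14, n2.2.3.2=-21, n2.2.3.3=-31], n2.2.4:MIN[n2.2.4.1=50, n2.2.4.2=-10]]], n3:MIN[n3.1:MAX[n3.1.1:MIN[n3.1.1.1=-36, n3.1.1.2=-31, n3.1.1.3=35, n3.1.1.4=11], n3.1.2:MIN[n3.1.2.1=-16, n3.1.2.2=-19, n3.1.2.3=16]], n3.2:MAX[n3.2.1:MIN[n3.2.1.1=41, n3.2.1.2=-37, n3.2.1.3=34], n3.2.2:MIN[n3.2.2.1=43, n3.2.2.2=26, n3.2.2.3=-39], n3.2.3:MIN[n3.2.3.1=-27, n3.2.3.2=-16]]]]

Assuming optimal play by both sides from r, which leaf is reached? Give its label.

n1.1.1 (MIN): min(-40, 17, -13) = -40
n1.1.2 (MIN): min(-20, -25) = -25
n1.1.3 (MIN): min(21, -6, -1) = -6
n1.1 (MAX): max(-40, -25, -6) = -6
n1.2.1 (MIN): min(-35, 7) = -35
n1.2.2 (MIN): min(-4, 43) = -4
n1.2.3 (MIN): min(19, -36) = -36
n1.2 (MAX): max(-35, -4, -36) = -4
n1 (MIN): min(-6, -4) = -6
n2.1.1 (MIN): min(-50, -27) = -50
n2.1.2 (MIN): min(18, 33) = 18
n2.1 (MAX): max(-50, 18) = 18
n2.2.1 (MIN): min(12, 8) = 8
n2.2.2 (MIN): min(26, -45, -41) = -45
n2.2.3 (MIN): min(-14, -21, -31) = -31
n2.2.4 (MIN): min(50, -10) = -10
n2.2 (MAX): max(8, -45, -31, -10) = 8
n2 (MIN): min(18, 8) = 8
n3.1.1 (MIN): min(-36, -31, 35, 11) = -36
n3.1.2 (MIN): min(-16, -19, 16) = -19
n3.1 (MAX): max(-36, -19) = -19
n3.2.1 (MIN): min(41, -37, 34) = -37
n3.2.2 (MIN): min(43, 26, -39) = -39
n3.2.3 (MIN): min(-27, -16) = -27
n3.2 (MAX): max(-37, -39, -27) = -27
n3 (MIN): min(-19, -27) = -27
r (MAX): max(-6, 8, -27) = 8
At r, MAX picks n2 (highest: 8).
At n2, MIN picks n2.2 (lowest: 8).
At n2.2, MAX picks n2.2.1 (highest: 8).
At n2.2.1, MIN picks n2.2.1.2 (lowest: 8).
Terminal value 8.

n2.2.1.2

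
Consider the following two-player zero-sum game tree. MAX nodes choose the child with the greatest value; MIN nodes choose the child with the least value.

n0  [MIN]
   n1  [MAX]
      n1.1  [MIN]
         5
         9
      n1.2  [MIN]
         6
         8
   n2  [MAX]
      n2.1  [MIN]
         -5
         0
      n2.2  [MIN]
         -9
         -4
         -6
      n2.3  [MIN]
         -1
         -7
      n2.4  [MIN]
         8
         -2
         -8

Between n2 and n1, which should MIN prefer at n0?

n2.1 (MIN): min(-5, 0) = -5
n2.2 (MIN): min(-9, -4, -6) = -9
n2.3 (MIN): min(-1, -7) = -7
n2.4 (MIN): min(8, -2, -8) = -8
n2 (MAX): max(-5, -9, -7, -8) = -5
n1.1 (MIN): min(5, 9) = 5
n1.2 (MIN): min(6, 8) = 6
n1 (MAX): max(5, 6) = 6
MIN prefers the lower value; n2=-5, n1=6. n2 is better since -5 < 6.

n2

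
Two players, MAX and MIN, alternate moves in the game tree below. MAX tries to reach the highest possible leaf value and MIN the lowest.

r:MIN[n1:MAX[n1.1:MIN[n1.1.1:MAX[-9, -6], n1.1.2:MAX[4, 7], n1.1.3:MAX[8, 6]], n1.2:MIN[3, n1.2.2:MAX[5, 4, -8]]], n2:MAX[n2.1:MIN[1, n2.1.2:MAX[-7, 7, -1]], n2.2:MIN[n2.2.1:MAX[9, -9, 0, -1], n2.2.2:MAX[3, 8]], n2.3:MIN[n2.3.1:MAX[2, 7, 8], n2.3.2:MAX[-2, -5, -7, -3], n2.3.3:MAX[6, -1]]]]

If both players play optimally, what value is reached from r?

n1.1.1 (MAX): max(-9, -6) = -6
n1.1.2 (MAX): max(4, 7) = 7
n1.1.3 (MAX): max(8, 6) = 8
n1.1 (MIN): min(-6, 7, 8) = -6
n1.2.2 (MAX): max(5, 4, -8) = 5
n1.2 (MIN): min(3, 5) = 3
n1 (MAX): max(-6, 3) = 3
n2.1.2 (MAX): max(-7, 7, -1) = 7
n2.1 (MIN): min(1, 7) = 1
n2.2.1 (MAX): max(9, -9, 0, -1) = 9
n2.2.2 (MAX): max(3, 8) = 8
n2.2 (MIN): min(9, 8) = 8
n2.3.1 (MAX): max(2, 7, 8) = 8
n2.3.2 (MAX): max(-2, -5, -7, -3) = -2
n2.3.3 (MAX): max(6, -1) = 6
n2.3 (MIN): min(8, -2, 6) = -2
n2 (MAX): max(1, 8, -2) = 8
r (MIN): min(3, 8) = 3

3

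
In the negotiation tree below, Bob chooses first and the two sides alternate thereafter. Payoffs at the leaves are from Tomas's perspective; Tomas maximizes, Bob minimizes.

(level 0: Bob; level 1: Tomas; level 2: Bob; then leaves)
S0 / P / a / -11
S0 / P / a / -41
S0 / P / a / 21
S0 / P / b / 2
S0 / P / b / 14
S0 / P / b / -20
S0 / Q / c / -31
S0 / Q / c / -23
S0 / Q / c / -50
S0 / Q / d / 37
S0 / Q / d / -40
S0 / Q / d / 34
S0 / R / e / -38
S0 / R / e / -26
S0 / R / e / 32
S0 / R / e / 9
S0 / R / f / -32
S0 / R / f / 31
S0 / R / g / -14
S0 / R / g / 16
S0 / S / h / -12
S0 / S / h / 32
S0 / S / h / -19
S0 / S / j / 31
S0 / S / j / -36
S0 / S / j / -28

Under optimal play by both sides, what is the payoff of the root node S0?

-40

a (Bob): min(-11, -41, 21) = -41
b (Bob): min(2, 14, -20) = -20
P (Tomas): max(-41, -20) = -20
c (Bob): min(-31, -23, -50) = -50
d (Bob): min(37, -40, 34) = -40
Q (Tomas): max(-50, -40) = -40
e (Bob): min(-38, -26, 32, 9) = -38
f (Bob): min(-32, 31) = -32
g (Bob): min(-14, 16) = -14
R (Tomas): max(-38, -32, -14) = -14
h (Bob): min(-12, 32, -19) = -19
j (Bob): min(31, -36, -28) = -36
S (Tomas): max(-19, -36) = -19
S0 (Bob): min(-20, -40, -14, -19) = -40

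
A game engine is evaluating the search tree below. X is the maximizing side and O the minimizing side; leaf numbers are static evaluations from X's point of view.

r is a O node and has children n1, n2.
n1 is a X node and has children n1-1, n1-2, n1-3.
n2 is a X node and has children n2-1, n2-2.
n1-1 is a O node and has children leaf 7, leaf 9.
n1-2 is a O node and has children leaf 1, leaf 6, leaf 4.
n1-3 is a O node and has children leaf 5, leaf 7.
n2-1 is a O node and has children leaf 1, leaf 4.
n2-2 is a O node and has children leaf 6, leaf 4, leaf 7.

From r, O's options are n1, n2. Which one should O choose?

n2

n1-1 (O): min(7, 9) = 7
n1-2 (O): min(1, 6, 4) = 1
n1-3 (O): min(5, 7) = 5
n1 (X): max(7, 1, 5) = 7
n2-1 (O): min(1, 4) = 1
n2-2 (O): min(6, 4, 7) = 4
n2 (X): max(1, 4) = 4
r (O): min(7, 4) = 4
O at r wants the lowest of {n1=7, n2=4}, so chooses n2.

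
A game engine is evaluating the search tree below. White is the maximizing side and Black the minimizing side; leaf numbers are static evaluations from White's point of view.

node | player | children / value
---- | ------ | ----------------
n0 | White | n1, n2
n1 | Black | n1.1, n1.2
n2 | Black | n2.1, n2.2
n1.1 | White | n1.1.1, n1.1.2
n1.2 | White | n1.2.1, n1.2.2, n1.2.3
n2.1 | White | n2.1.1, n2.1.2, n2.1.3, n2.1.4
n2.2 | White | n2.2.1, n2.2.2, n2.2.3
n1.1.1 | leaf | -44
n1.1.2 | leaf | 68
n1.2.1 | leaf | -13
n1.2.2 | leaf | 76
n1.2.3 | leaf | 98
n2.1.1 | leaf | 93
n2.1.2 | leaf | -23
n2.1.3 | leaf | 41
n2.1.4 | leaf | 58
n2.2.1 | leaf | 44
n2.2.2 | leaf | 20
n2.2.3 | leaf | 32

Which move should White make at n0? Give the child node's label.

n1

n1.1 (White): max(-44, 68) = 68
n1.2 (White): max(-13, 76, 98) = 98
n1 (Black): min(68, 98) = 68
n2.1 (White): max(93, -23, 41, 58) = 93
n2.2 (White): max(44, 20, 32) = 44
n2 (Black): min(93, 44) = 44
n0 (White): max(68, 44) = 68
White at n0 wants the highest of {n1=68, n2=44}, so chooses n1.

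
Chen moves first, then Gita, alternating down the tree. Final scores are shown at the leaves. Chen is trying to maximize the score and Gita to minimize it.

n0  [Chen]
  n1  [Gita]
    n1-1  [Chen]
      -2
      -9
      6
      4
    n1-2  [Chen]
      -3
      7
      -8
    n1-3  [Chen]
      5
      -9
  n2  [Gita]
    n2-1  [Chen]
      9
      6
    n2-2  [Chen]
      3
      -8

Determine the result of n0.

n1-1 (Chen): max(-2, -9, 6, 4) = 6
n1-2 (Chen): max(-3, 7, -8) = 7
n1-3 (Chen): max(5, -9) = 5
n1 (Gita): min(6, 7, 5) = 5
n2-1 (Chen): max(9, 6) = 9
n2-2 (Chen): max(3, -8) = 3
n2 (Gita): min(9, 3) = 3
n0 (Chen): max(5, 3) = 5

5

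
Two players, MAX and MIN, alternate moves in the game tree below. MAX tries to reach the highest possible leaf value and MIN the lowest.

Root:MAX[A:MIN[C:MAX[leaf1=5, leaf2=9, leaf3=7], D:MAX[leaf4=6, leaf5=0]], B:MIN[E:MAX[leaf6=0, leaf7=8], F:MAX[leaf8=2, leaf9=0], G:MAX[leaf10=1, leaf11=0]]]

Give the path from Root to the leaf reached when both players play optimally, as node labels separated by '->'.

Root -> A -> D -> leaf4

C (MAX): max(5, 9, 7) = 9
D (MAX): max(6, 0) = 6
A (MIN): min(9, 6) = 6
E (MAX): max(0, 8) = 8
F (MAX): max(2, 0) = 2
G (MAX): max(1, 0) = 1
B (MIN): min(8, 2, 1) = 1
Root (MAX): max(6, 1) = 6
At Root, MAX picks A (highest: 6).
At A, MIN picks D (lowest: 6).
At D, MAX picks leaf4 (highest: 6).
Terminal value 6.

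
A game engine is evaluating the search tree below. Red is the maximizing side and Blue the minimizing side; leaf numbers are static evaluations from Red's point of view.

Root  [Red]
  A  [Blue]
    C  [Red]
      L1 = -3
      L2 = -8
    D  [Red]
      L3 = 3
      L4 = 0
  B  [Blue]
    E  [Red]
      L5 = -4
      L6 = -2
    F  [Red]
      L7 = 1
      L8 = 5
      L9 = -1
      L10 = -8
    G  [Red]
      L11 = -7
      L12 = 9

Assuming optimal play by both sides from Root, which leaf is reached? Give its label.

L6

C (Red): max(-3, -8) = -3
D (Red): max(3, 0) = 3
A (Blue): min(-3, 3) = -3
E (Red): max(-4, -2) = -2
F (Red): max(1, 5, -1, -8) = 5
G (Red): max(-7, 9) = 9
B (Blue): min(-2, 5, 9) = -2
Root (Red): max(-3, -2) = -2
At Root, Red picks B (highest: -2).
At B, Blue picks E (lowest: -2).
At E, Red picks L6 (highest: -2).
Terminal value -2.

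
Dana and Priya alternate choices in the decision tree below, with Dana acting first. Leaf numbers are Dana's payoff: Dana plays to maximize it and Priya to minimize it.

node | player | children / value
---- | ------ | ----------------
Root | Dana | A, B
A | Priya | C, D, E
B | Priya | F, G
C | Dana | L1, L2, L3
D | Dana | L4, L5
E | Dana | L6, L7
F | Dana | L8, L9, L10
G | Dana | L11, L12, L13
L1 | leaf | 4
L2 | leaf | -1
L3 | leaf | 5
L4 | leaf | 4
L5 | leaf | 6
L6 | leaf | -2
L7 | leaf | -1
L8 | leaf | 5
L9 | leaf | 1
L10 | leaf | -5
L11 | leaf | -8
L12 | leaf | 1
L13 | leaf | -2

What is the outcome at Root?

1

C (Dana): max(4, -1, 5) = 5
D (Dana): max(4, 6) = 6
E (Dana): max(-2, -1) = -1
A (Priya): min(5, 6, -1) = -1
F (Dana): max(5, 1, -5) = 5
G (Dana): max(-8, 1, -2) = 1
B (Priya): min(5, 1) = 1
Root (Dana): max(-1, 1) = 1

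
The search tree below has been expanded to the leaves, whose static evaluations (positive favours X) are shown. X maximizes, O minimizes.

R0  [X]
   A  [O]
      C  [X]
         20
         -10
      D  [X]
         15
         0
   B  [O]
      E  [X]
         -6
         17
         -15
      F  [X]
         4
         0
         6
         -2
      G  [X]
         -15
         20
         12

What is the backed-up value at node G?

G (X): max(-15, 20, 12) = 20

20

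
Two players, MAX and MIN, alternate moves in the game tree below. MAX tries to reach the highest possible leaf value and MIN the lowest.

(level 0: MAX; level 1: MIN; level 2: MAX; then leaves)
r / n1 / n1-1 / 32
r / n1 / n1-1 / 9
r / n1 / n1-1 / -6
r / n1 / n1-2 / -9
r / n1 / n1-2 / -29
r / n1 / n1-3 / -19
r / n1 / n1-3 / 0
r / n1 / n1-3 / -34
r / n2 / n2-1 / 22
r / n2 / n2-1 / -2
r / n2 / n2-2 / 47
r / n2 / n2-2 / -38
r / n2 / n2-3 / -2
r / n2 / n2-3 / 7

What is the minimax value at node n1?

-9

n1-1 (MAX): max(32, 9, -6) = 32
n1-2 (MAX): max(-9, -29) = -9
n1-3 (MAX): max(-19, 0, -34) = 0
n1 (MIN): min(32, -9, 0) = -9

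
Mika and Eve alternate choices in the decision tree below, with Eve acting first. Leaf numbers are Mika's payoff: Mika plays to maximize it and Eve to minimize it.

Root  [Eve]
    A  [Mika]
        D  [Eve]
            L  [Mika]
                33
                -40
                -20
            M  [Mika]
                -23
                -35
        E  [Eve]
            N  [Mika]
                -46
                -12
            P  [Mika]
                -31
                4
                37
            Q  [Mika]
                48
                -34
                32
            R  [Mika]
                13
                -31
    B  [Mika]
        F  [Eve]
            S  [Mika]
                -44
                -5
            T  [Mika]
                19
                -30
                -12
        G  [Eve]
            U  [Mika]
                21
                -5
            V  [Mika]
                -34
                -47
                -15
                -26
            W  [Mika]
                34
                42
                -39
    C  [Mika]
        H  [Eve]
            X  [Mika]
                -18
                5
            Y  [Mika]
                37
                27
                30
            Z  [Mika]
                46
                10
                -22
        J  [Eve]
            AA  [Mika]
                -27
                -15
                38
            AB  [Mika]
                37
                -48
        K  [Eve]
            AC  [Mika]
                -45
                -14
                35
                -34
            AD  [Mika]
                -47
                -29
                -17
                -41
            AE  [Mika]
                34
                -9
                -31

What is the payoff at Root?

-12

L (Mika): max(33, -40, -20) = 33
M (Mika): max(-23, -35) = -23
D (Eve): min(33, -23) = -23
N (Mika): max(-46, -12) = -12
P (Mika): max(-31, 4, 37) = 37
Q (Mika): max(48, -34, 32) = 48
R (Mika): max(13, -31) = 13
E (Eve): min(-12, 37, 48, 13) = -12
A (Mika): max(-23, -12) = -12
S (Mika): max(-44, -5) = -5
T (Mika): max(19, -30, -12) = 19
F (Eve): min(-5, 19) = -5
U (Mika): max(21, -5) = 21
V (Mika): max(-34, -47, -15, -26) = -15
W (Mika): max(34, 42, -39) = 42
G (Eve): min(21, -15, 42) = -15
B (Mika): max(-5, -15) = -5
X (Mika): max(-18, 5) = 5
Y (Mika): max(37, 27, 30) = 37
Z (Mika): max(46, 10, -22) = 46
H (Eve): min(5, 37, 46) = 5
AA (Mika): max(-27, -15, 38) = 38
AB (Mika): max(37, -48) = 37
J (Eve): min(38, 37) = 37
AC (Mika): max(-45, -14, 35, -34) = 35
AD (Mika): max(-47, -29, -17, -41) = -17
AE (Mika): max(34, -9, -31) = 34
K (Eve): min(35, -17, 34) = -17
C (Mika): max(5, 37, -17) = 37
Root (Eve): min(-12, -5, 37) = -12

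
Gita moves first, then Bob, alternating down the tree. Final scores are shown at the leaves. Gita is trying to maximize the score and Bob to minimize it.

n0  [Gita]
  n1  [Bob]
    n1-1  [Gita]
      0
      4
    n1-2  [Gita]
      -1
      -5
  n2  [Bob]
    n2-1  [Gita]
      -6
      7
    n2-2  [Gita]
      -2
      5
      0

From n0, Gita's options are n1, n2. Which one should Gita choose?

n2

n1-1 (Gita): max(0, 4) = 4
n1-2 (Gita): max(-1, -5) = -1
n1 (Bob): min(4, -1) = -1
n2-1 (Gita): max(-6, 7) = 7
n2-2 (Gita): max(-2, 5, 0) = 5
n2 (Bob): min(7, 5) = 5
n0 (Gita): max(-1, 5) = 5
Gita at n0 wants the highest of {n1=-1, n2=5}, so chooses n2.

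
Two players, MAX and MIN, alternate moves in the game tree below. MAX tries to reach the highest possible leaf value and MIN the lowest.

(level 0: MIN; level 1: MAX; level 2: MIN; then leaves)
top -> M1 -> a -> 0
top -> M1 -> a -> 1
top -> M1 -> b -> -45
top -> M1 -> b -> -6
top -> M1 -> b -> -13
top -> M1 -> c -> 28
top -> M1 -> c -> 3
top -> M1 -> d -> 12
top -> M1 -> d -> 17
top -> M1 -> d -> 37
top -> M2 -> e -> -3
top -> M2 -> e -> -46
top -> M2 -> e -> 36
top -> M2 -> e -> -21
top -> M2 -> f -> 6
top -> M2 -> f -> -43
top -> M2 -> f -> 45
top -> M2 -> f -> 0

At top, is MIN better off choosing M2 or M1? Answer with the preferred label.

e (MIN): min(-3, -46, 36, -21) = -46
f (MIN): min(6, -43, 45, 0) = -43
M2 (MAX): max(-46, -43) = -43
a (MIN): min(0, 1) = 0
b (MIN): min(-45, -6, -13) = -45
c (MIN): min(28, 3) = 3
d (MIN): min(12, 17, 37) = 12
M1 (MAX): max(0, -45, 3, 12) = 12
MIN prefers the lower value; M2=-43, M1=12. M2 is better since -43 < 12.

M2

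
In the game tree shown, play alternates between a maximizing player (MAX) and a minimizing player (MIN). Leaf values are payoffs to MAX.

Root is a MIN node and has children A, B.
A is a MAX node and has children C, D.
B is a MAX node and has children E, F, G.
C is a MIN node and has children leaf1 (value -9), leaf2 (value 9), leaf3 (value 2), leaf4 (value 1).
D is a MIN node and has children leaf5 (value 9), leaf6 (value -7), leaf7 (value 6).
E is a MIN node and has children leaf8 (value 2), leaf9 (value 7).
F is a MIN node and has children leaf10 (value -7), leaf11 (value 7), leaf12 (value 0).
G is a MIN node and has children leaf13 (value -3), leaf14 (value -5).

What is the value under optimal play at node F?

-7

F (MIN): min(-7, 7, 0) = -7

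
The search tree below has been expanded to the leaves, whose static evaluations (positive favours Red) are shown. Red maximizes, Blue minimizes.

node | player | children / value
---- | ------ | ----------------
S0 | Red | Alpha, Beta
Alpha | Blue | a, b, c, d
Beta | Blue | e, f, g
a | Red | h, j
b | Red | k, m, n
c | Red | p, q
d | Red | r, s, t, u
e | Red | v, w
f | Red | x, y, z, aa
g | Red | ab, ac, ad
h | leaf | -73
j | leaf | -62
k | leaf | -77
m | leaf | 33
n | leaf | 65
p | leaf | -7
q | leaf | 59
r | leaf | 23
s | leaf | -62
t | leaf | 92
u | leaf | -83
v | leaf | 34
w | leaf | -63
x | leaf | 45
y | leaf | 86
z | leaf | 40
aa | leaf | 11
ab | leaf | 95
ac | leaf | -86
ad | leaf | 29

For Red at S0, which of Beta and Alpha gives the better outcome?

e (Red): max(34, -63) = 34
f (Red): max(45, 86, 40, 11) = 86
g (Red): max(95, -86, 29) = 95
Beta (Blue): min(34, 86, 95) = 34
a (Red): max(-73, -62) = -62
b (Red): max(-77, 33, 65) = 65
c (Red): max(-7, 59) = 59
d (Red): max(23, -62, 92, -83) = 92
Alpha (Blue): min(-62, 65, 59, 92) = -62
Red prefers the higher value; Beta=34, Alpha=-62. Beta is better since 34 > -62.

Beta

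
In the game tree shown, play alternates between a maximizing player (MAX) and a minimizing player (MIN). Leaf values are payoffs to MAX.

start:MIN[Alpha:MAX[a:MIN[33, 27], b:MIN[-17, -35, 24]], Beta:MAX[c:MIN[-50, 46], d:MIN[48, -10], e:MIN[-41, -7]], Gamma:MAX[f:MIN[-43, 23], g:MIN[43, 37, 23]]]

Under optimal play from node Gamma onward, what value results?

23

f (MIN): min(-43, 23) = -43
g (MIN): min(43, 37, 23) = 23
Gamma (MAX): max(-43, 23) = 23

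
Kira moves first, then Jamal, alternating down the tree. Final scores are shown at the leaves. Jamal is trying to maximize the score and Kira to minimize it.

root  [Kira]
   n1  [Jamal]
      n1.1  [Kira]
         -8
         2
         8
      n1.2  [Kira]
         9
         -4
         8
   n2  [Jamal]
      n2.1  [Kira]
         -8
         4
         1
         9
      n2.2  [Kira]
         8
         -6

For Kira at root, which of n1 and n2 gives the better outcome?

n1.1 (Kira): min(-8, 2, 8) = -8
n1.2 (Kira): min(9, -4, 8) = -4
n1 (Jamal): max(-8, -4) = -4
n2.1 (Kira): min(-8, 4, 1, 9) = -8
n2.2 (Kira): min(8, -6) = -6
n2 (Jamal): max(-8, -6) = -6
Kira prefers the lower value; n1=-4, n2=-6. n2 is better since -6 < -4.

n2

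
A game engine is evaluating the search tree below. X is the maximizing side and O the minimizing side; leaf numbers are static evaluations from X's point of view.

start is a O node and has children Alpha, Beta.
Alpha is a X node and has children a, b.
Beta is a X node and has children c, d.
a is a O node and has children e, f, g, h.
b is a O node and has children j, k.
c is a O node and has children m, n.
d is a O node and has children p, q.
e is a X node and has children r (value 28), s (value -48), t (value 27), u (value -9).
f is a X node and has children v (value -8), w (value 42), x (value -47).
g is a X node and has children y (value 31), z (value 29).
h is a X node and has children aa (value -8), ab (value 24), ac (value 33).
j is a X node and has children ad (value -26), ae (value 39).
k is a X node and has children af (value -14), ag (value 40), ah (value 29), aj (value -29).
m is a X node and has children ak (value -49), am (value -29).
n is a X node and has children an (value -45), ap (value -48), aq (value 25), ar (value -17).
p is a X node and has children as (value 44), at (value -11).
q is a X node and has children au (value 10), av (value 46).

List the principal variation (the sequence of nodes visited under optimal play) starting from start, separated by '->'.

e (X): max(28, -48, 27, -9) = 28
f (X): max(-8, 42, -47) = 42
g (X): max(31, 29) = 31
h (X): max(-8, 24, 33) = 33
a (O): min(28, 42, 31, 33) = 28
j (X): max(-26, 39) = 39
k (X): max(-14, 40, 29, -29) = 40
b (O): min(39, 40) = 39
Alpha (X): max(28, 39) = 39
m (X): max(-49, -29) = -29
n (X): max(-45, -48, 25, -17) = 25
c (O): min(-29, 25) = -29
p (X): max(44, -11) = 44
q (X): max(10, 46) = 46
d (O): min(44, 46) = 44
Beta (X): max(-29, 44) = 44
start (O): min(39, 44) = 39
At start, O picks Alpha (lowest: 39).
At Alpha, X picks b (highest: 39).
At b, O picks j (lowest: 39).
At j, X picks ae (highest: 39).
Terminal value 39.

start -> Alpha -> b -> j -> ae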